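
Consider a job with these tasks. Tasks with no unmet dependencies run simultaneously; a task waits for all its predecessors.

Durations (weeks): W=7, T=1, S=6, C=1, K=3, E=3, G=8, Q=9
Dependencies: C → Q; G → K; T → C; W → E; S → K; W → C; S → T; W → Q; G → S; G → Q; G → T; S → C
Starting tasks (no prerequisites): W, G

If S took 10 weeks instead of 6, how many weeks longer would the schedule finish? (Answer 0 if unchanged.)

4

As given, the longest chain is G→S→T→C→Q = 8+6+1+1+9 = 25, so the finish is 25 weeks.
S lies on that path, so at 10 weeks the path becomes 29 weeks.
The critical path is still G→S→T→C→Q; finish is now 29 weeks.
Change in finish: 29 − 25 = +4 weeks.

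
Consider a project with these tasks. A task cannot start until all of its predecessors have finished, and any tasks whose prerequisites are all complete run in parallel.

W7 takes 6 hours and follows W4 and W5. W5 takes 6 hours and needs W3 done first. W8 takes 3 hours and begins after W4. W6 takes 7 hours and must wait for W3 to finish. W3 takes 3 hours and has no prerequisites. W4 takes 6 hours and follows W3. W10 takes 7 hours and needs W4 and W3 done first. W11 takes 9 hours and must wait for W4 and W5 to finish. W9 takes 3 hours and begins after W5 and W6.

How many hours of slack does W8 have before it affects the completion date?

W3→W4→W11 = 3+6+9 = 18 sets the makespan at 18 hours.
The longest chain containing W8 totals 12 hours.
So W8 can slip 18 − 12 = 6 hours.

6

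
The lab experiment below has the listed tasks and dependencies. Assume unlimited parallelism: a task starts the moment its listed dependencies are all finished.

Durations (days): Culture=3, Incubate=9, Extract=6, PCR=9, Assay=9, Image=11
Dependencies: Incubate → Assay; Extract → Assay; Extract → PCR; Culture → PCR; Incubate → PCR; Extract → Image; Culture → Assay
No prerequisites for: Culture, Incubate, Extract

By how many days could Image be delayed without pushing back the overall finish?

1

The longest chain is Incubate→PCR = 9+9 = 18; overall finish 18 days.
The longest chain containing Image totals 17 days.
So Image can slip 18 − 17 = 1 day.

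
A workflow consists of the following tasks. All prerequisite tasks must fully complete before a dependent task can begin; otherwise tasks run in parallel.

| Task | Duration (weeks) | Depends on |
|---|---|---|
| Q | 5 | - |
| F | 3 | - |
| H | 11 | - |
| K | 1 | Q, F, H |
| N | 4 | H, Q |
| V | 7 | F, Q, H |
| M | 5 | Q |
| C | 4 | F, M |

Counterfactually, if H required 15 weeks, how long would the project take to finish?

Actual critical path: H→V = 11+7 = 18 ⇒ 18 weeks.
H lies on that path, so at 15 weeks the path becomes 22 weeks.
No other chain overtakes it, so the finish is 22 weeks.

22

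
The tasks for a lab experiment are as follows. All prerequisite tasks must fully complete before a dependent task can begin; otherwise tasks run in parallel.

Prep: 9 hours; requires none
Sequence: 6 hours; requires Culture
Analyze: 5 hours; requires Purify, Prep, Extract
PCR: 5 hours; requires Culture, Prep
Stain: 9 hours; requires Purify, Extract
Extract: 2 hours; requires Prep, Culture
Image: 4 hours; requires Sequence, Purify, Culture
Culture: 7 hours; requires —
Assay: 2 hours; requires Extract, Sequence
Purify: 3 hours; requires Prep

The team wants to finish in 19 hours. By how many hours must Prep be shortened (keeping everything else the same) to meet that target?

2

Current finish: 21 hours; target: 19.
Prep is on every critical path, so each hour cut from Prep cuts the finish by one (this holds down to a finish of 18).
Need 21 − 19 = 2 hours off Prep → Prep becomes 7 hours, finish becomes 19.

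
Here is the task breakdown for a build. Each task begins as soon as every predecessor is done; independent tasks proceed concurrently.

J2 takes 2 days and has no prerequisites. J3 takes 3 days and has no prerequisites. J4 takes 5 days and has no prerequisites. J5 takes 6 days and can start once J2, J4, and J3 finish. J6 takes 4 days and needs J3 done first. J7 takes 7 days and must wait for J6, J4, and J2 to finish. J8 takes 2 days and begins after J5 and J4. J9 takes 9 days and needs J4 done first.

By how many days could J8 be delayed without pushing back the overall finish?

1

Critical path: J3→J6→J7 = 3+4+7 = 14, so the finish is 14 days.
The longest chain containing J8 totals 13 days.
Float = 14 − 13 = 1.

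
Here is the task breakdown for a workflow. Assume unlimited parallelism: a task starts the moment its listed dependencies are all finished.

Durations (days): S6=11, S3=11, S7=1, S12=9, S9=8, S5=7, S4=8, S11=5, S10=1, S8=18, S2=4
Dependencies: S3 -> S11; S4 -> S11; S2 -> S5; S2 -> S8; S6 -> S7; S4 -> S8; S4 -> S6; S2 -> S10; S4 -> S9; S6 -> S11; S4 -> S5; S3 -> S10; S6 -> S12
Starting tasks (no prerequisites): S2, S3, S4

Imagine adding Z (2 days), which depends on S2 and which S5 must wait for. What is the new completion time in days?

Originally the project takes 28 days.
With Z inserted, S5 now waits for max(S4, S2, Z).
New critical path: S4→S6→S12 = 8+11+9 = 28 ⇒ 28 days.

28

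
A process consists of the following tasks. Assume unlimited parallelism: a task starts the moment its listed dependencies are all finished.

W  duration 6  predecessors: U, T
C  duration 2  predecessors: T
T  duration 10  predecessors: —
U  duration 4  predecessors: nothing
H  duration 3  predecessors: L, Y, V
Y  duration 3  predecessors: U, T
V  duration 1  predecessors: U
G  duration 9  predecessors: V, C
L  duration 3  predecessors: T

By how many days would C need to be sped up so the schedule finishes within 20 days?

Current finish: 21 days; target: 20.
C is on every critical path, so each day cut from C cuts the finish by one (this holds down to a finish of 20).
Need 21 − 20 = 1 day off C → C becomes 1 day, finish becomes 20.

1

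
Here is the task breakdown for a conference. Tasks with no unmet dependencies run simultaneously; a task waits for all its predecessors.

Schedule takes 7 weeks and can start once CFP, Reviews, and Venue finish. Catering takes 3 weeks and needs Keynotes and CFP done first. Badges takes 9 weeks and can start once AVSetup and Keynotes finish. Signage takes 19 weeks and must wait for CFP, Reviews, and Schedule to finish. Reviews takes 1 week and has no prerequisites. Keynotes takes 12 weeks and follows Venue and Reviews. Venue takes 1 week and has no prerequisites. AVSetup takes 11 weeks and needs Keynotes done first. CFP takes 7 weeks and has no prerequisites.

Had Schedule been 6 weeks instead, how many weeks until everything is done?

33

As given, the longest chain is CFP→Schedule→Signage = 7+7+19 = 33, so the finish is 33 weeks.
Since Schedule is critical, the -1 change carries straight to that chain (now 32 weeks).
Now Venue→Keynotes→AVSetup→Badges = 1+12+11+9 = 33 is longest, so the finish becomes 33 weeks.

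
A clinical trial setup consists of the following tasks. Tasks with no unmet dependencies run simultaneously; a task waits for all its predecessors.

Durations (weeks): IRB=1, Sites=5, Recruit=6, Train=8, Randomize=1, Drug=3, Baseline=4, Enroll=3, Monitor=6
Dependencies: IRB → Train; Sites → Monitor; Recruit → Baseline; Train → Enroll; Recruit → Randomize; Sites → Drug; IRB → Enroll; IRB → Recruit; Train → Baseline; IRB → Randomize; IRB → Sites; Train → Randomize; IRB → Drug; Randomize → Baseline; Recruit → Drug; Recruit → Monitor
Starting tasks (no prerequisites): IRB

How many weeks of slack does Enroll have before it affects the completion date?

2

Critical path: IRB→Train→Randomize→Baseline = 1+8+1+4 = 14, so the finish is 14 weeks.
Longest path through Enroll: 12 weeks (earliest finish 12, latest finish 14).
Float = 14 − 12 = 2.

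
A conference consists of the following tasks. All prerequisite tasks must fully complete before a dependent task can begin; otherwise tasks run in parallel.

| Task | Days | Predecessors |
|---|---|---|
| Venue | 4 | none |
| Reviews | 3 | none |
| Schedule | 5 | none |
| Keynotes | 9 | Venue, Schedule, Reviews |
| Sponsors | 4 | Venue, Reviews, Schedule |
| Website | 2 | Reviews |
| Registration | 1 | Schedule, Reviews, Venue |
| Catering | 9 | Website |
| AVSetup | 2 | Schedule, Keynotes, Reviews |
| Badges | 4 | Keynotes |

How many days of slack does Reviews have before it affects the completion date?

Critical path: Schedule→Keynotes→Badges = 5+9+4 = 18, so the finish is 18 days.
Longest path through Reviews: 16 days (earliest finish 3, latest finish 5).
Float = 18 − 16 = 2.

2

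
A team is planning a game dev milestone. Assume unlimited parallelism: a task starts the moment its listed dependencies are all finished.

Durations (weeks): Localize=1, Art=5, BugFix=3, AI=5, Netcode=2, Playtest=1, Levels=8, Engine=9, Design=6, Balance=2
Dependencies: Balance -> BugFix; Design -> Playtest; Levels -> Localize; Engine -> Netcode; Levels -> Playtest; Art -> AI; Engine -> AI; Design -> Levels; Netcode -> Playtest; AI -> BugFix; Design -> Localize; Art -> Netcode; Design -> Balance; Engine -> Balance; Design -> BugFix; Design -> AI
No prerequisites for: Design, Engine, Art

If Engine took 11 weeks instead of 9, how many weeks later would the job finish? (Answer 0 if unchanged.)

2

Actual critical path: Engine→AI→BugFix = 9+5+3 = 17 ⇒ 17 weeks.
Engine lies on that path, so at 11 weeks the path becomes 19 weeks.
The critical path is still Engine→AI→BugFix; finish is now 19 weeks.
Change in finish: 19 − 17 = +2 weeks.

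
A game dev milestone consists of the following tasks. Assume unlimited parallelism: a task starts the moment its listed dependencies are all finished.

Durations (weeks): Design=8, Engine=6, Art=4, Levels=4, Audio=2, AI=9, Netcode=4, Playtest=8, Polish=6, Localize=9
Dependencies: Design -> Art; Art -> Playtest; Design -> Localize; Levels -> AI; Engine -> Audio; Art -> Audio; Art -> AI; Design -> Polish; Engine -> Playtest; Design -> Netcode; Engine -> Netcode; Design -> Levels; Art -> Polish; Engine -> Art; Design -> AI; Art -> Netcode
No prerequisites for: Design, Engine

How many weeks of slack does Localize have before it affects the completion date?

Design→Art→AI = 8+4+9 = 21 sets the makespan at 21 weeks.
Localize finishes as early as 17 and must finish by 21.
So Localize can slip 21 − 17 = 4 weeks.

4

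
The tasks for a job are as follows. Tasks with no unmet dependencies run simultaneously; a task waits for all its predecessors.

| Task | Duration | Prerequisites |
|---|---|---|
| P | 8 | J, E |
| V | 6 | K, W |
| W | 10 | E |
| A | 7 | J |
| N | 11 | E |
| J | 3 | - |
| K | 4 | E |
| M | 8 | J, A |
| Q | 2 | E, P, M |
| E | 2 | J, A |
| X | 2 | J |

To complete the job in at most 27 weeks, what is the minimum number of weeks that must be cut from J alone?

1

Current finish: 28 weeks; target: 27.
J is on every critical path, so each week cut from J cuts the finish by one (this holds down to a finish of 26).
Need 28 − 27 = 1 week off J → J becomes 2 weeks, finish becomes 27.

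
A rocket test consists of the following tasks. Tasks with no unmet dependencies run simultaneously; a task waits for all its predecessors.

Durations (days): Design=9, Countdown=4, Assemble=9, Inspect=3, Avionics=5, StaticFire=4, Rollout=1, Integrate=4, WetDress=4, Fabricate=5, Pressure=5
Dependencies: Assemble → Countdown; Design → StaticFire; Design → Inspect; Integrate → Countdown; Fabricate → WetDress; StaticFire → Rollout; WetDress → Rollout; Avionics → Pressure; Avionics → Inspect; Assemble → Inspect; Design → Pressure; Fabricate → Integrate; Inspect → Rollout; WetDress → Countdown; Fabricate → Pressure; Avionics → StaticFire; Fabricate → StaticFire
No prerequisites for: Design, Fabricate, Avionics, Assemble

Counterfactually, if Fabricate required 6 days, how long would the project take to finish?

14

The binding path is Design→Pressure = 9+5 = 14; finish at 14 days.
The longest path through Fabricate is only 13 days, so Fabricate has float 1.
The critical path is still Design→Pressure; finish is now 14 days.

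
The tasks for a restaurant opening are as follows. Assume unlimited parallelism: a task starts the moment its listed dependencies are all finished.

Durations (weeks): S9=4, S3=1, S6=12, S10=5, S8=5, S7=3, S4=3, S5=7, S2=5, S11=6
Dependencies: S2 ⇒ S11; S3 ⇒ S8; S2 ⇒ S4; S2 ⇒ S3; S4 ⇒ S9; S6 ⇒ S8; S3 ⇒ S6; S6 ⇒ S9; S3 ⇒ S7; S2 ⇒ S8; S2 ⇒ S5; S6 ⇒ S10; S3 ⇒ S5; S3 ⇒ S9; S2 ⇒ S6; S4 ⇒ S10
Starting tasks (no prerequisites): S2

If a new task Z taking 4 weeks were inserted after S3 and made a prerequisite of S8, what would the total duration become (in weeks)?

Originally the plan takes 23 weeks.
With Z inserted, S8 now waits for max(S3, S6, S2, Z).
New critical path: S2→S3→S6→S8 = 5+1+12+5 = 23 ⇒ 23 weeks.

23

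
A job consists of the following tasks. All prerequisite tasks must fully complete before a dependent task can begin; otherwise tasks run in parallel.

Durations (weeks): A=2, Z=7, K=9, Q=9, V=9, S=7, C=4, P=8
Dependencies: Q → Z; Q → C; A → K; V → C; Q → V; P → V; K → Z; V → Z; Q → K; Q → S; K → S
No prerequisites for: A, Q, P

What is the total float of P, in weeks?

The longest chain is Q→V→Z = 9+9+7 = 25; overall finish 25 weeks.
The longest chain containing P totals 24 weeks.
Slack of P = 1 − 0 = 1 week.

1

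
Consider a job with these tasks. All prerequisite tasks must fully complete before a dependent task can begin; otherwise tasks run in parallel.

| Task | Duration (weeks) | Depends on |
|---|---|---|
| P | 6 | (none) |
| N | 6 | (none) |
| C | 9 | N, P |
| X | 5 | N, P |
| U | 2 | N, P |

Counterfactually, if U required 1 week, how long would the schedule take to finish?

15

Actual critical path: N→C = 6+9 = 15 ⇒ 15 weeks.
U has 7 weeks of float (longest path through it is 8).
The critical path is still N→C; finish is now 15 weeks.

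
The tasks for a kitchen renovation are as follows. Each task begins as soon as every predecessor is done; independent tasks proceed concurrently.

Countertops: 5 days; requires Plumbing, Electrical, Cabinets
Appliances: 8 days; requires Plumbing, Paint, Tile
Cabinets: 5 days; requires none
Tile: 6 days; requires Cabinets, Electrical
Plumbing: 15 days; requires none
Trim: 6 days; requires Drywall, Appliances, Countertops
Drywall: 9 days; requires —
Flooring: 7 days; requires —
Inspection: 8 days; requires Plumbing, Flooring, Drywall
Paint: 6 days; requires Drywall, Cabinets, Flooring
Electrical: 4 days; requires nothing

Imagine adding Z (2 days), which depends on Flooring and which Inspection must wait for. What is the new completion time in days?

29

Originally the job takes 29 days.
With Z inserted, Inspection now waits for max(Plumbing, Flooring, Drywall, Z).
New critical path: Plumbing→Appliances→Trim = 15+8+6 = 29 ⇒ 29 days.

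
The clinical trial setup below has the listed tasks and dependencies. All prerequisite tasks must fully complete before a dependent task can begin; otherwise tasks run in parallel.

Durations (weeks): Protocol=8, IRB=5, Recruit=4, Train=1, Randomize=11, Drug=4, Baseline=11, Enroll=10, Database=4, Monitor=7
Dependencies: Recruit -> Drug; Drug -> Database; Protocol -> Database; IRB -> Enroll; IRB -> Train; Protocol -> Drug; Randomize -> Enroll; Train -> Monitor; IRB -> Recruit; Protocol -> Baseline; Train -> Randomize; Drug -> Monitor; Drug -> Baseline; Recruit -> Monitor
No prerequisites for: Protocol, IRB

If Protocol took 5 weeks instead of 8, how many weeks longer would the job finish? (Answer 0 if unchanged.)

The binding path is IRB→Train→Randomize→Enroll = 5+1+11+10 = 27; finish at 27 weeks.
Protocol is off the critical path — its longest chain is 23 weeks, giving 4 of slack.
No other chain overtakes it, so the finish is 27 weeks.
Change in finish: 27 − 27 = +0 weeks.

0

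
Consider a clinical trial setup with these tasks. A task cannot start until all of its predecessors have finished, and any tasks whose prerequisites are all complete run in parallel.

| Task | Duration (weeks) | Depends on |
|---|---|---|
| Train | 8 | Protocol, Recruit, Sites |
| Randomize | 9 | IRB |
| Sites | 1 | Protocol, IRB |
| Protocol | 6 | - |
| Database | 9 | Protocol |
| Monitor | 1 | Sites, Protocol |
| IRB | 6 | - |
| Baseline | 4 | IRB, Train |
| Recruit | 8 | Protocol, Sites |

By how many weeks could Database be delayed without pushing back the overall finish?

12

Critical path: Protocol→Sites→Recruit→Train→Baseline = 6+1+8+8+4 = 27, so the finish is 27 weeks.
Database finishes as early as 15 and must finish by 27.
So Database can slip 27 − 15 = 12 weeks.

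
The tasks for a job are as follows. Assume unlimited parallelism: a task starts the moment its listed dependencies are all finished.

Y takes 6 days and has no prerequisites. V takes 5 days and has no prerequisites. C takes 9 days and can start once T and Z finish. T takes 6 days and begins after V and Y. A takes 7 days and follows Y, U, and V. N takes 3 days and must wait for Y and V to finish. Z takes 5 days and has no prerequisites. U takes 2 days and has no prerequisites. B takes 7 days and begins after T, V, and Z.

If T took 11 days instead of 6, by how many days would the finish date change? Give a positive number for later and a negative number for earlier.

5

The binding path is Y→T→C = 6+6+9 = 21; finish at 21 days.
T lies on that path, so at 11 days the path becomes 26 days.
The critical path is still Y→T→C; finish is now 26 days.
Change in finish: 26 − 21 = +5 days.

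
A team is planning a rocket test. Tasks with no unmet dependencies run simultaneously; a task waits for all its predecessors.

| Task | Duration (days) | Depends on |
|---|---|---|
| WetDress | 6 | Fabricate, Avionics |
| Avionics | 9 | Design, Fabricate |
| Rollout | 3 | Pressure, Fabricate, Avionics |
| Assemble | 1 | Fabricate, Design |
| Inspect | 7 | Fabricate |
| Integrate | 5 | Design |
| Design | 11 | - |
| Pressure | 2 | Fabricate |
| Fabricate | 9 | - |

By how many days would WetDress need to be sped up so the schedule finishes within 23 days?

3

Current finish: 26 days; target: 23.
WetDress is on every critical path, so each day cut from WetDress cuts the finish by one (this holds down to a finish of 23).
Need 26 − 23 = 3 days off WetDress → WetDress becomes 3 days, finish becomes 23.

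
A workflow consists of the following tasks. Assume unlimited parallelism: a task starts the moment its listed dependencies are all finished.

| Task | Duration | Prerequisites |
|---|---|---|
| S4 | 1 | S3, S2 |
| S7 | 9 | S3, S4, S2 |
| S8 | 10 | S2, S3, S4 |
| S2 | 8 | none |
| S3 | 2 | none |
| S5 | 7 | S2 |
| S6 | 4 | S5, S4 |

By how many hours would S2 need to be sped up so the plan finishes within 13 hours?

Current finish: 19 hours; target: 13.
S2 is on every critical path, so each hour cut from S2 cuts the finish by one (this holds down to a finish of 13).
Need 19 − 13 = 6 hours off S2 → S2 becomes 2 hours, finish becomes 13.

6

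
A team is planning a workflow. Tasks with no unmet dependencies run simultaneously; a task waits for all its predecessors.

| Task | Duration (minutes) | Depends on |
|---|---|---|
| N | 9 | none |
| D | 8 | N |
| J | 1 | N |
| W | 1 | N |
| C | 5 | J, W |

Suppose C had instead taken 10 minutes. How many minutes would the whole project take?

20

The binding path is N→D = 9+8 = 17; finish at 17 minutes.
The longest path through C is only 15 minutes, so C has float 2.
New critical path: N→J→C = 9+1+10 = 20 ⇒ 20 minutes.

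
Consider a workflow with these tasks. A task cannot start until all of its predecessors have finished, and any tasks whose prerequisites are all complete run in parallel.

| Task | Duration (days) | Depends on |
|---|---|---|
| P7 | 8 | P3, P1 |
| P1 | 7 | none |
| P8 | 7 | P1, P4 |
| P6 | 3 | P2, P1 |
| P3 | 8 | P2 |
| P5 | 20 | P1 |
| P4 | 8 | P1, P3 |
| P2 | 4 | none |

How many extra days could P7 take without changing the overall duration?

7

Critical path: P1→P5 = 7+20 = 27, so the finish is 27 days.
P7 finishes as early as 20 and must finish by 27.
Float = 27 − 20 = 7.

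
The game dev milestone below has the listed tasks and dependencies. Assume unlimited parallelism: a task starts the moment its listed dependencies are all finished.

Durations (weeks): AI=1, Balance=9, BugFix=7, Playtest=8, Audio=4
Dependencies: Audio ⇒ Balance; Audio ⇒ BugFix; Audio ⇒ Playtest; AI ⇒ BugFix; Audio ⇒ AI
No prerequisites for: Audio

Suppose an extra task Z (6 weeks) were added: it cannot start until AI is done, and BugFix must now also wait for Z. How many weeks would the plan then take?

Originally the plan takes 13 weeks.
With Z inserted, BugFix now waits for max(AI, Audio, Z).
New critical path: Audio→AI→Z→BugFix = 4+1+6+7 = 18 ⇒ 18 weeks.

18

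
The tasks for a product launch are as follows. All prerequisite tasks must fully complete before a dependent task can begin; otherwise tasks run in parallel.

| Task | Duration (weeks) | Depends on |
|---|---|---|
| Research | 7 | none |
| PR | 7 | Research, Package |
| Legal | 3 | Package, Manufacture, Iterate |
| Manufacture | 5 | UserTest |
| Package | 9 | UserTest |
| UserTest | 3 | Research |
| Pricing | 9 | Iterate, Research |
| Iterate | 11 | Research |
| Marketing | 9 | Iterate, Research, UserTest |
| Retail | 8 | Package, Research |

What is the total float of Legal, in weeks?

5

The longest chain is Research→UserTest→Package→Retail = 7+3+9+8 = 27; overall finish 27 weeks.
The longest chain containing Legal totals 22 weeks.
Slack of Legal = 24 − 19 = 5 weeks.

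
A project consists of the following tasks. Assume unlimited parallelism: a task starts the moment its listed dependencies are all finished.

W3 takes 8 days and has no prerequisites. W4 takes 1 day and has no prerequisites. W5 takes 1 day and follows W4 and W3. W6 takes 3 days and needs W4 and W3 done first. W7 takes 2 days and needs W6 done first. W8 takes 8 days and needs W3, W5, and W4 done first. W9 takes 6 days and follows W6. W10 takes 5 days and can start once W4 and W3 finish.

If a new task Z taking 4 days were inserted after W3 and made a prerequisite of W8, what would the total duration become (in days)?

Originally the project takes 17 days.
With Z inserted, W8 now waits for max(W3, W5, W4, Z).
New critical path: W3→Z→W8 = 8+4+8 = 20 ⇒ 20 days.

20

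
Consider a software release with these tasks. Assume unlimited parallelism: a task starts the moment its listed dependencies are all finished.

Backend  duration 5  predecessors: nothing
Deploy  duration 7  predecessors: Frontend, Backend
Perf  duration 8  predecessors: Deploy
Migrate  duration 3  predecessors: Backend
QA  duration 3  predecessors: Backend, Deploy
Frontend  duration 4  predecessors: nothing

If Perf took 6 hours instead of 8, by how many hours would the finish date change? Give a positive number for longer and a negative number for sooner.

As given, the longest chain is Backend→Deploy→Perf = 5+7+8 = 20, so the finish is 20 hours.
Perf is on the critical path; changing it to 6 makes that path 18 hours.
No other chain overtakes it, so the finish is 18 hours.
Change in finish: 18 − 20 = -2 hours.

-2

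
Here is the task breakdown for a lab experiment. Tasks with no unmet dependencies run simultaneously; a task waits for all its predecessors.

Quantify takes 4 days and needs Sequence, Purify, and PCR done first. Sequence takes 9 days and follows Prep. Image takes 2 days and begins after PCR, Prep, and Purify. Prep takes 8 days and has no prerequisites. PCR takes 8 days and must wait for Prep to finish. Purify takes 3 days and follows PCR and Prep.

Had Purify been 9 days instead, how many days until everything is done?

29

Baseline: Prep→PCR→Purify→Quantify = 8+8+3+4 = 23 → 23 days.
Purify lies on that path, so at 9 days the path becomes 29 days.
The critical path is still Prep→PCR→Purify→Quantify; finish is now 29 days.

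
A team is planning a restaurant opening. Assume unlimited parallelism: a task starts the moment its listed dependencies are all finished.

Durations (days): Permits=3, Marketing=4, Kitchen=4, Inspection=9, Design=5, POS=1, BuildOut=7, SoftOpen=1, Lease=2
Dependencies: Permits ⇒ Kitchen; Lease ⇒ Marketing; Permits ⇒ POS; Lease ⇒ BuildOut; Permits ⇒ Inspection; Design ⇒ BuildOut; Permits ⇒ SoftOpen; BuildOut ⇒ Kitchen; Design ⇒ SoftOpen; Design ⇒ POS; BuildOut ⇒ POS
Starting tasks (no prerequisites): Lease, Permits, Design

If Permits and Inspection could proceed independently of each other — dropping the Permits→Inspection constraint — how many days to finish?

16

Before: longest chain Design→BuildOut→Kitchen = 5+7+4 = 16, finish 16.
Without Permits→Inspection, Inspection's earliest start moves from 3 to 0.
The longest chain is now Design→BuildOut→Kitchen = 5+7+4 = 16, so the schedule takes 16 days.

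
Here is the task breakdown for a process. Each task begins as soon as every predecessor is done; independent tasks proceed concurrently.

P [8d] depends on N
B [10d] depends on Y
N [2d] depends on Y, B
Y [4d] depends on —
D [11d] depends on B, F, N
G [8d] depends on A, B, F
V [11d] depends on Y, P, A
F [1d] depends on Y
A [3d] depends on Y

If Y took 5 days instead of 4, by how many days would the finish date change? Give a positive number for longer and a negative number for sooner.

1

The binding path is Y→B→N→P→V = 4+10+2+8+11 = 35; finish at 35 days.
Y lies on that path, so at 5 days the path becomes 36 days.
The critical path is still Y→B→N→P→V; finish is now 36 days.
Change in finish: 36 − 35 = +1 days.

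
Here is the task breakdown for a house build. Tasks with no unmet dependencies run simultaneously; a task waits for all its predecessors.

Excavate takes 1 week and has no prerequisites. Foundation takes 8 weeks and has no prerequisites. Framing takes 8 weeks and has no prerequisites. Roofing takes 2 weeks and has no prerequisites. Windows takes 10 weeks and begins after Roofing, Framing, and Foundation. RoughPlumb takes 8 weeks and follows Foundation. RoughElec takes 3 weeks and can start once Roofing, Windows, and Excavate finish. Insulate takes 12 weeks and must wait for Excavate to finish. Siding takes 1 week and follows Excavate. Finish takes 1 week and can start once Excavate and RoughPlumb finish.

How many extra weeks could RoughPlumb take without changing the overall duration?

4

Critical path: Foundation→Windows→RoughElec = 8+10+3 = 21, so the finish is 21 weeks.
Longest path through RoughPlumb: 17 weeks (earliest finish 16, latest finish 20).
Float = 21 − 17 = 4.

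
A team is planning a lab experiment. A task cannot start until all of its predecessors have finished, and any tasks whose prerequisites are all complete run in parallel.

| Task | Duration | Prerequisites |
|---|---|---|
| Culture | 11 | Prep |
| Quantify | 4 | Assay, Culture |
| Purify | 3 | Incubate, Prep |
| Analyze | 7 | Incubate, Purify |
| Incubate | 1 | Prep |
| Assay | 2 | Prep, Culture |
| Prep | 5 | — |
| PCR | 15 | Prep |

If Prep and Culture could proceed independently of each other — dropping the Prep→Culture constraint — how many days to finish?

With the dependency in place, Prep→Culture→Assay→Quantify = 5+11+2+4 = 22 sets the finish at 22 days.
Without Prep→Culture, Culture's earliest start moves from 5 to 0.
The longest chain is now Prep→PCR = 5+15 = 20, so the plan takes 20 days.

20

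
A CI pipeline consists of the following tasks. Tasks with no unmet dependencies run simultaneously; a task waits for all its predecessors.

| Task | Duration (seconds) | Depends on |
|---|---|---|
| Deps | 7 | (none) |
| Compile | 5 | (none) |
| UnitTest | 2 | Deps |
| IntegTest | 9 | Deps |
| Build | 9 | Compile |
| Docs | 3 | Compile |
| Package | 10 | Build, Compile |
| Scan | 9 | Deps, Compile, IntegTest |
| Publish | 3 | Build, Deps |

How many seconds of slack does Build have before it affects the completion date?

The longest chain is Deps→IntegTest→Scan = 7+9+9 = 25; overall finish 25 seconds.
The longest chain containing Build totals 24 seconds.
Slack of Build = 6 − 5 = 1 second.

1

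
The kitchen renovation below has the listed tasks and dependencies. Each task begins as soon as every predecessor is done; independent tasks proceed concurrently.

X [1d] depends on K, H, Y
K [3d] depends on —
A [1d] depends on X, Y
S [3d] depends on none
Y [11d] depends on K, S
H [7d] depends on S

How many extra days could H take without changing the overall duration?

Critical path: S→Y→X→A = 3+11+1+1 = 16, so the finish is 16 days.
Longest path through H: 12 days (earliest finish 10, latest finish 14).
Float = 16 − 12 = 4.

4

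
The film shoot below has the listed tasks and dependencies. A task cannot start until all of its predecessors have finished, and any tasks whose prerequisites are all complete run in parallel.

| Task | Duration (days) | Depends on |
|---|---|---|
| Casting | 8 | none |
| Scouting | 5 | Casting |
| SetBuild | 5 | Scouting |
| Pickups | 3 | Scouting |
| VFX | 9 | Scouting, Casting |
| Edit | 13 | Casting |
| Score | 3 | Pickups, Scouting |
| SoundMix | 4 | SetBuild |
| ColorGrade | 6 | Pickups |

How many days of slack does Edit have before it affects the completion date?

1

Casting→Scouting→SetBuild→SoundMix = 8+5+5+4 = 22 sets the makespan at 22 days.
Edit finishes as early as 21 and must finish by 22.
Slack of Edit = 9 − 8 = 1 day.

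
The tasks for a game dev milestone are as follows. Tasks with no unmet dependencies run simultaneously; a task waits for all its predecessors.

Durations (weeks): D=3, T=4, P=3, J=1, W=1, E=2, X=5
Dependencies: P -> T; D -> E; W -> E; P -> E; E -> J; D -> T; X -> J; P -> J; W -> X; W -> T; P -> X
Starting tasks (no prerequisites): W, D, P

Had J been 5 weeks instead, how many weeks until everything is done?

13

Actual critical path: P→X→J = 3+5+1 = 9 ⇒ 9 weeks.
J lies on that path, so at 5 weeks the path becomes 13 weeks.
That remains the longest chain; total 13 weeks.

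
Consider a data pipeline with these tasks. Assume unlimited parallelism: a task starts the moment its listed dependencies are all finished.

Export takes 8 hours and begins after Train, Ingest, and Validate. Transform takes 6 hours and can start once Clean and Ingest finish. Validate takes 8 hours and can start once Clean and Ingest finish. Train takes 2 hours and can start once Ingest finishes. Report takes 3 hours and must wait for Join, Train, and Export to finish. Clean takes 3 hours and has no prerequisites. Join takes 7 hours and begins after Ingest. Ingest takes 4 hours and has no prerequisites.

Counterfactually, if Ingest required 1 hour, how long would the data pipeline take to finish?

As given, the longest chain is Ingest→Validate→Export→Report = 4+8+8+3 = 23, so the finish is 23 hours.
Ingest lies on that path, so at 1 hour the path becomes 20 hours.
Now Clean→Validate→Export→Report = 3+8+8+3 = 22 is longest, so the finish becomes 22 hours.

22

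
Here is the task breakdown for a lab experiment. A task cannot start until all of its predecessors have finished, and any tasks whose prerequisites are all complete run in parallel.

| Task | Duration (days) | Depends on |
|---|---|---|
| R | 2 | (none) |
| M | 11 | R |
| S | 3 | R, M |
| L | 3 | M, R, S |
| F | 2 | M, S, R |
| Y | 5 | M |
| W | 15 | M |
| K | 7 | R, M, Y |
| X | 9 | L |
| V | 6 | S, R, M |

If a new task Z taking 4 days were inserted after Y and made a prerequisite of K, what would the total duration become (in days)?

29

Originally the project takes 28 days.
With Z inserted, K now waits for max(R, M, Y, Z).
New critical path: R→M→Y→Z→K = 2+11+5+4+7 = 29 ⇒ 29 days.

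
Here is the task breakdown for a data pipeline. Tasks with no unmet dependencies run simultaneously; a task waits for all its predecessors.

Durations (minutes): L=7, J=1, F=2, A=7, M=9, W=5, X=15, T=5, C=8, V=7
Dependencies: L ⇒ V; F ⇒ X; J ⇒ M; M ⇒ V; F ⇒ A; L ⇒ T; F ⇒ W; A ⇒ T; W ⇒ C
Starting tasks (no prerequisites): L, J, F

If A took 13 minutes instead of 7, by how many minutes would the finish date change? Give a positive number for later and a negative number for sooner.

Baseline: J→M→V = 1+9+7 = 17 → 17 minutes.
A is off the critical path — its longest chain is 14 minutes, giving 3 of slack.
The binding chain switches to F→A→T = 2+13+5 = 20; finish 20 minutes.
Change in finish: 20 − 17 = +3 minutes.

3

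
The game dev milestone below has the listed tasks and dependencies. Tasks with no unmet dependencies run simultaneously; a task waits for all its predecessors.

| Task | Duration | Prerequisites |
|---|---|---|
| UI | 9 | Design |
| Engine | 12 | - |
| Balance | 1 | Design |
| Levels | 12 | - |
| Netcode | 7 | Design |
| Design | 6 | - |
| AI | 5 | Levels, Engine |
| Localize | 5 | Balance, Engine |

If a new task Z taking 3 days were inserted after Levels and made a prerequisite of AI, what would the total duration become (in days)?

Originally the schedule takes 17 days.
With Z inserted, AI now waits for max(Levels, Engine, Z).
New critical path: Levels→Z→AI = 12+3+5 = 20 ⇒ 20 days.

20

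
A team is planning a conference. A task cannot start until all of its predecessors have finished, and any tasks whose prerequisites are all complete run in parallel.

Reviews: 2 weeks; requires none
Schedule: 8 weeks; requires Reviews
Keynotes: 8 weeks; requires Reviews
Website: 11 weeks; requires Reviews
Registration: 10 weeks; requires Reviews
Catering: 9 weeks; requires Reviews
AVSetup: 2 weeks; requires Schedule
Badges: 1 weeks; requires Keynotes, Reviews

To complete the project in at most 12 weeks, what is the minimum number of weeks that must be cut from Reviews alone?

Current finish: 13 weeks; target: 12.
Reviews is on every critical path, so each week cut from Reviews cuts the finish by one (this holds down to a finish of 12).
Need 13 − 12 = 1 week off Reviews → Reviews becomes 1 week, finish becomes 12.

1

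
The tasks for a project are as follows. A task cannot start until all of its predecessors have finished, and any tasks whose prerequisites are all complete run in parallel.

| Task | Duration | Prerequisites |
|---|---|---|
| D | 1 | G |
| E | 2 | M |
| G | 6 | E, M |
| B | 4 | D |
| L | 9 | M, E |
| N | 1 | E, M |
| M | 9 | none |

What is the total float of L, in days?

2

M→E→G→D→B = 9+2+6+1+4 = 22 sets the makespan at 22 days.
L finishes as early as 20 and must finish by 22.
So L can slip 22 − 20 = 2 days.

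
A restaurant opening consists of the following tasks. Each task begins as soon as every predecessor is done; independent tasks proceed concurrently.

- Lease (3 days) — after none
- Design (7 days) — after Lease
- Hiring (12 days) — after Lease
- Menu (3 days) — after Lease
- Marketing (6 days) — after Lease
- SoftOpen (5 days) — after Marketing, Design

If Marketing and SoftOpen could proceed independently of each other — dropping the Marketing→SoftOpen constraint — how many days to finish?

15

With the dependency in place, Lease→Design→SoftOpen = 3+7+5 = 15 sets the finish at 15 days.
Dropping Marketing→SoftOpen doesn't change SoftOpen's earliest start (10); another predecessor still binds.
After: Lease→Design→SoftOpen = 3+7+5 = 15 → 15 days.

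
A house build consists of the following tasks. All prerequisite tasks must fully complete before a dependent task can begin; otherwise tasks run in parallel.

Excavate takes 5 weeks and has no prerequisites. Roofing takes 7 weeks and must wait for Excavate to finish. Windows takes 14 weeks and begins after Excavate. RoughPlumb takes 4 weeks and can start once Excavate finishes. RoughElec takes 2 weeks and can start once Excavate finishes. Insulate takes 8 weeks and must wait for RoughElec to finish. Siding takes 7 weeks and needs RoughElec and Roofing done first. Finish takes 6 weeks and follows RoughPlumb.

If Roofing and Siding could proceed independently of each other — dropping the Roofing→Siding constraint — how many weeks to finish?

Before: longest chain Excavate→Roofing→Siding = 5+7+7 = 19, finish 19.
Without Roofing→Siding, Siding's earliest start moves from 12 to 7.
The longest chain is now Excavate→Windows = 5+14 = 19, so the house build takes 19 weeks.

19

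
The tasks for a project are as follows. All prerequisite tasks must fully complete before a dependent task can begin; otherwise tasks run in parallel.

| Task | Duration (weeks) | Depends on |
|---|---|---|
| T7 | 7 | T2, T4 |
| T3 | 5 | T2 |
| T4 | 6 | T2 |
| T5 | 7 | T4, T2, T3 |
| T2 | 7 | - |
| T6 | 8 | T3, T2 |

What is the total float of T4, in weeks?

0

T2→T3→T6 = 7+5+8 = 20 sets the makespan at 20 weeks.
T4 finishes as early as 13 and must finish by 13.
So T4 can slip 13 − 13 = 0 weeks.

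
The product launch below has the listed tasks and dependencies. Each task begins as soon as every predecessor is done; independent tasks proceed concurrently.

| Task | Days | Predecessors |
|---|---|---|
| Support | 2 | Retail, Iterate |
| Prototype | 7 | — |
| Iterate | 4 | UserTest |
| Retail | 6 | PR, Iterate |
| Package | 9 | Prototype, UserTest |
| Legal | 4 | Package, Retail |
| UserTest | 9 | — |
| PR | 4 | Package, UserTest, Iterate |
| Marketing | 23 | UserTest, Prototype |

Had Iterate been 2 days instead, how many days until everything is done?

32

Actual critical path: UserTest→Package→PR→Retail→Legal = 9+9+4+6+4 = 32 ⇒ 32 days.
Iterate has 5 days of float (longest path through it is 27).
That remains the longest chain; total 32 days.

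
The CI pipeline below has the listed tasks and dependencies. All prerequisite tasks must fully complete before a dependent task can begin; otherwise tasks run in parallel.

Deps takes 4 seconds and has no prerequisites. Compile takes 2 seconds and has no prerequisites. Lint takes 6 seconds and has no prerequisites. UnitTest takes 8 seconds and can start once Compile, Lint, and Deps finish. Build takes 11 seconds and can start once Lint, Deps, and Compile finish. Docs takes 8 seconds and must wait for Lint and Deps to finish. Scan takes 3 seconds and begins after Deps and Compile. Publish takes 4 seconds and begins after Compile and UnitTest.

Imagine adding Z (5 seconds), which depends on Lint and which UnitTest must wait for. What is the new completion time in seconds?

23

Originally the schedule takes 18 seconds.
With Z inserted, UnitTest now waits for max(Compile, Lint, Deps, Z).
New critical path: Lint→Z→UnitTest→Publish = 6+5+8+4 = 23 ⇒ 23 seconds.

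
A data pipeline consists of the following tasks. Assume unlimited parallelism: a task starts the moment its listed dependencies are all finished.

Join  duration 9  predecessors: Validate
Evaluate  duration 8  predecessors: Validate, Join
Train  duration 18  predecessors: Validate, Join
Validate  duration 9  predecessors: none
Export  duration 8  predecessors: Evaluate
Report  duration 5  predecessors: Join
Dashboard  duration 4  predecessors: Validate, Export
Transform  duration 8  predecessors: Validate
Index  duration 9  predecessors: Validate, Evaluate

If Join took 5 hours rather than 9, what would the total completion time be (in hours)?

34

Baseline: Validate→Join→Evaluate→Export→Dashboard = 9+9+8+8+4 = 38 → 38 hours.
Since Join is critical, the -4 change carries straight to that chain (now 34 hours).
The critical path is still Validate→Join→Evaluate→Export→Dashboard; finish is now 34 hours.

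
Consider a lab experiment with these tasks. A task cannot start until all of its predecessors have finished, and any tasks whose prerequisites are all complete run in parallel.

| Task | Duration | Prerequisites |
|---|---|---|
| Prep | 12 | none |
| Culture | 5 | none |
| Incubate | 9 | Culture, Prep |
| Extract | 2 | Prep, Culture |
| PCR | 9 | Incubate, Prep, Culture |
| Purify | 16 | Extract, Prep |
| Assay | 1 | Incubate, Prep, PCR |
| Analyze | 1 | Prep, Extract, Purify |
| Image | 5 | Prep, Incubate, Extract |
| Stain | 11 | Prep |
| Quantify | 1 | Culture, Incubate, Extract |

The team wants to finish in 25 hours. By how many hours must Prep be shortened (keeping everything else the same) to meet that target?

6

Current finish: 31 hours; target: 25.
Prep is on every critical path, so each hour cut from Prep cuts the finish by one (this holds down to a finish of 24).
Need 31 − 25 = 6 hours off Prep → Prep becomes 6 hours, finish becomes 25.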